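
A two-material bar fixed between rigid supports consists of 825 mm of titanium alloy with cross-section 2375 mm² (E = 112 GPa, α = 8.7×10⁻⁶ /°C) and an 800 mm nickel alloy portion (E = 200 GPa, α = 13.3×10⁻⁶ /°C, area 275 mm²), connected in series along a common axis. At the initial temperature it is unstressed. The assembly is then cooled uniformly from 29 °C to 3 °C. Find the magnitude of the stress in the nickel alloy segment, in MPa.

If the supports were absent, the total length change would be Σ αᵢΔT Lᵢ = 8.7×10⁻⁶×26×825 + 13.3×10⁻⁶×26×800 = 0.4633 mm.
Since the ends are fixed, an axial force P builds up, equal in every segment, with P · Σ Lᵢ/(AᵢEᵢ) = δ_free.
Σ Lᵢ/(AᵢEᵢ) = 825/(2375×112×10³) + 800/(275×200×10³) = 1.765×10⁻⁵ mm/N.
So P = 0.4633 / 1.765×10⁻⁵ = 26.25 kN, tensile.
σ_{nickel alloy} = P / A = 26250 / 275 = 95.46 MPa.

σ ≈ 95.5 MPa (tensile)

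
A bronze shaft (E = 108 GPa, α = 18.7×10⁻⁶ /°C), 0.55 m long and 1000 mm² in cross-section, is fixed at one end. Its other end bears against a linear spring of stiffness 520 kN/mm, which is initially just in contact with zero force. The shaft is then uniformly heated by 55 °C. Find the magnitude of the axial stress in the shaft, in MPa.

If the spring were absent the shaft would lengthen by αΔT L = 18.7×10⁻⁶ × 55 × 550 = 0.5657 mm.
With a force P in the spring, the elastic change of the shaft is PL/(AE) and that of the spring is P/k; compatibility requires their sum to equal δ_free.
So P = δ_free / [L/(AE) + 1/k] = 0.5657 / [ 550/(1000×108×10³) + 1/(520×10³) ].
P = 0.5657 / 7.016×10⁻⁶ = 80630 N.
σ = P/A = 80630/1000 = 80.63 MPa.

σ ≈ 80.6 MPa (compressive)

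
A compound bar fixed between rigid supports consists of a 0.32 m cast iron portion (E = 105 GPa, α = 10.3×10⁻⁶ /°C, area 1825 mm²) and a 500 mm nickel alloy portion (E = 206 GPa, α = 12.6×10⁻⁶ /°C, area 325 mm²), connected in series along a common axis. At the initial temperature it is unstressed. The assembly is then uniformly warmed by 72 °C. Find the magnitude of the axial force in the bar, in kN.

P ≈ 75.6 kN (compressive)

With the walls removed the bar would change length by δ_free = Σ αᵢΔT Lᵢ = 10.3×10⁻⁶×72×320 + 12.6×10⁻⁶×72×500 = 0.6909 mm.
Since the ends are fixed, an axial force P builds up, equal in every segment, with P · Σ Lᵢ/(AᵢEᵢ) = δ_free.
Σ Lᵢ/(AᵢEᵢ) = 320/(1825×105×10³) + 500/(325×206×10³) = 9.138×10⁻⁶ mm/N.
So P = 0.6909 / 9.138×10⁻⁶ = 75.61 kN, compressive.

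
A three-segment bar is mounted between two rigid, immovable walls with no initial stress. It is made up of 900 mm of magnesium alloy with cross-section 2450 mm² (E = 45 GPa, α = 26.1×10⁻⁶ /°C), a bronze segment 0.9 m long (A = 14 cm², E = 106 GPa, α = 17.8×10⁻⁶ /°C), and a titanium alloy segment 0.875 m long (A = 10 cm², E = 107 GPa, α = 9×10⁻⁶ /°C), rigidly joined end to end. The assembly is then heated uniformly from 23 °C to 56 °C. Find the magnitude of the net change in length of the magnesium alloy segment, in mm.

|ΔL| ≈ 0.205 mm

Free thermal expansion of the whole bar: Σ αᵢΔT Lᵢ = 26.1×10⁻⁶×33×900 + 17.8×10⁻⁶×33×900 + 9×10⁻⁶×33×875 = 1.564 mm.
The rigid supports impose zero overall length change; the single axial force P common to all segments must satisfy P Σ Lᵢ/(AᵢEᵢ) = δ_free.
The series flexibility is Σ Lᵢ/(AᵢEᵢ) = 900/(2450×45×10³) + 900/(1400×106×10³) + 875/(1000×107×10³) = 2.241×10⁻⁵ mm/N.
So P = 1.564 / 2.241×10⁻⁵ = 69.79 kN, compressive.
For the magnesium alloy segment, free thermal change = 26.1×10⁻⁶×33×900 = 0.7752 mm and elastic change from P = 69790×900/(2450×45×10³) = 0.5697 mm; these oppose, so the net change is 0.205 mm (segment lengthens).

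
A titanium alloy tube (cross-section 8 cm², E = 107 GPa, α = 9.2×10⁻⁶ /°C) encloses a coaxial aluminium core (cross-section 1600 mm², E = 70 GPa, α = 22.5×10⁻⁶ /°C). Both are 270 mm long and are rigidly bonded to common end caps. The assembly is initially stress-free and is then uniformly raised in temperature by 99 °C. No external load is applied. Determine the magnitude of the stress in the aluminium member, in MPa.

The aluminium has the larger α, so on heating it would change length more than the titanium alloy if both were free. The rigid plates force a common final length, so the aluminium is put into compression and the titanium alloy into tension, with equal and opposite forces P (no external load).
Compatibility of the two members (thermal + elastic change equal): (α₁ − α₂)ΔT = P·[1/(A₁E₁) + 1/(A₂E₂)].
|α₁ − α₂|·ΔT = 13.3×10⁻⁶ × 99 = 0.001317.
1/(A₁E₁) + 1/(A₂E₂) = 1/(800×107×10³) + 1/(1600×70×10³) = 2.061×10⁻⁸ N⁻¹.
P = 0.001317 / 2.061×10⁻⁸ = 63880 N = 63.88 kN.
σ_{aluminium} = P/A₂ = 63880/1600 = 39.93 MPa, compressive.

σ ≈ 39.9 MPa (compressive)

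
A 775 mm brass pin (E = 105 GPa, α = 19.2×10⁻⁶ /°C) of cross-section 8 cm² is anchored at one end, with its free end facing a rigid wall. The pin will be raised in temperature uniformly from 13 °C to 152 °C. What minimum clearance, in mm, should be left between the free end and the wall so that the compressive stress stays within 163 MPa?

With no wall the pin would lengthen by αΔT L = 19.2×10⁻⁶ × 139 × 775 = 2.068 mm.
At the allowable stress the elastic shortening the wall may impose is σL/E = 163 × 775 / (105×10³) = 1.203 mm.
The gap must absorb the remainder: g_min = 2.068 − 1.203 = 0.8652 mm.

g ≈ 0.865 mm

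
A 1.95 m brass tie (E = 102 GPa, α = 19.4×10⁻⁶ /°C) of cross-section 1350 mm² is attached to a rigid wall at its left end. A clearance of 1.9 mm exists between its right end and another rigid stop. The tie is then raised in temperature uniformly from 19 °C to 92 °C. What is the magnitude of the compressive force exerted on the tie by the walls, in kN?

P ≈ 60.8 kN

Unrestrained expansion: δ_free = αΔT L = 19.4×10⁻⁶ × 73 × 1950 = 2.762 mm.
This exceeds the 1.9 mm gap, so the wall pushes back. The portion of expansion that must be recovered elastically is δ_free − gap = 2.762 − 1.9 = 0.8616 mm.
Compatibility: PL/(AE) = 0.8616 mm, so σ = P/A = E × (0.8616/1950) = 45.07 MPa.
P = σA = 45.07 × 1350 = 60.84 kN.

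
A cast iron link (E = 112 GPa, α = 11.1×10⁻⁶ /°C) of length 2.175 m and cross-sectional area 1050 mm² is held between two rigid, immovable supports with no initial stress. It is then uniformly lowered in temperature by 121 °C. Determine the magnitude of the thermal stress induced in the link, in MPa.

The supports are rigid, so the total axial strain is zero. The restrained thermal strain is ε = αΔT = 11.1×10⁻⁶ × 121 = 1343.1×10⁻⁶.
The stress required to suppress this strain is σ = Eε = 112×10³ × 1343.1×10⁻⁶ = 150.4 MPa, tensile since the link is trying to contract.

σ ≈ 150 MPa (tensile)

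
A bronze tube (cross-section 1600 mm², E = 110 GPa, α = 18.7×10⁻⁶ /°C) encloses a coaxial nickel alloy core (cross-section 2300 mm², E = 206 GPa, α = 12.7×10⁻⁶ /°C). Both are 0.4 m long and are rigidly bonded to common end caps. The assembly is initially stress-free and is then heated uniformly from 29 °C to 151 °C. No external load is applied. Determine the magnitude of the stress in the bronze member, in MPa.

Both members must finish at the same length. With the larger α, the bronze tends to over-expand; the plates restrain it, putting the bronze in compression and the nickel alloy in tension. With no external load the two internal forces are equal and opposite, magnitude P.
Setting the final lengths equal and cancelling L: (α₁ − α₂)ΔT = P/(A₁E₁) + P/(A₂E₂).
|α₁ − α₂|·ΔT = 6×10⁻⁶ × 122 = 0.000732.
1/(A₁E₁) + 1/(A₂E₂) = 1/(1600×110×10³) + 1/(2300×206×10³) = 7.792×10⁻⁹ N⁻¹.
P = 0.000732 / 7.792×10⁻⁹ = 93940 N = 93.94 kN.
σ_{bronze} = P/A₁ = 93940/1600 = 58.71 MPa, compressive.

σ ≈ 58.7 MPa (compressive)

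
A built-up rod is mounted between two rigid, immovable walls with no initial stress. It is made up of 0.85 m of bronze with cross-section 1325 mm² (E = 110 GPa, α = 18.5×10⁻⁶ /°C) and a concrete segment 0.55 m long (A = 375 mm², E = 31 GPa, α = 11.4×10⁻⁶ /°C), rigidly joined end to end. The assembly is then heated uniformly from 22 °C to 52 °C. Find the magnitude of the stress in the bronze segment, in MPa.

Free thermal expansion of the whole bar: Σ αᵢΔT Lᵢ = 18.5×10⁻⁶×30×850 + 11.4×10⁻⁶×30×550 = 0.6598 mm.
The walls prevent any net length change, so an axial force P (same in every segment) develops. Compatibility: P · Σ Lᵢ/(AᵢEᵢ) = δ_free.
The series flexibility is Σ Lᵢ/(AᵢEᵢ) = 850/(1325×110×10³) + 550/(375×31×10³) = 5.314×10⁻⁵ mm/N.
P = 0.6598 / 5.314×10⁻⁵ = 12420 N = 12.42 kN, compressive.
σ_{bronze} = P / A = 12420 / 1325 = 9.371 MPa.

σ ≈ 9.37 MPa (compressive)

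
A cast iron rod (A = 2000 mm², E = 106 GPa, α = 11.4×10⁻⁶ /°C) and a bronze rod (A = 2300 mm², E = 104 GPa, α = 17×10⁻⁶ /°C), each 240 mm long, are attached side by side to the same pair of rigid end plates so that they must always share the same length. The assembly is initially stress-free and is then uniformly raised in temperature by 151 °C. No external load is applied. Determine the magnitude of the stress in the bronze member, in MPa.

The bronze has the larger α, so on heating it would change length more than the cast iron if both were free. The rigid plates force a common final length, so the bronze is put into compression and the cast iron into tension, with equal and opposite forces P (no external load).
Compatibility of the two members (thermal + elastic change equal): (α₁ − α₂)ΔT = P·[1/(A₁E₁) + 1/(A₂E₂)].
|α₁ − α₂|·ΔT = 5.6×10⁻⁶ × 151 = 0.0008456.
1/(A₁E₁) + 1/(A₂E₂) = 1/(2000×106×10³) + 1/(2300×104×10³) = 8.898×10⁻⁹ N⁻¹.
So P = 0.0008456 / 8.898×10⁻⁹ = 95.04 kN.
σ_{bronze} = P/A₂ = 95040/2300 = 41.32 MPa, compressive.

σ ≈ 41.3 MPa (compressive)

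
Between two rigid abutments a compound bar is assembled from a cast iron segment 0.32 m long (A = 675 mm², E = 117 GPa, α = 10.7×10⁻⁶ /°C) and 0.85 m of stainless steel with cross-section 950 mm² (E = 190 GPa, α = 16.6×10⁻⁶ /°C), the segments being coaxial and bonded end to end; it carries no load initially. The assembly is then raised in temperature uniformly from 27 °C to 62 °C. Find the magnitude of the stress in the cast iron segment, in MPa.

σ ≈ 104 MPa (compressive)

Free thermal expansion of the whole bar: Σ αᵢΔT Lᵢ = 10.7×10⁻⁶×35×320 + 16.6×10⁻⁶×35×850 = 0.6137 mm.
Since the ends are fixed, an axial force P builds up, equal in every segment, with P · Σ Lᵢ/(AᵢEᵢ) = δ_free.
Σ Lᵢ/(AᵢEᵢ) = 320/(675×117×10³) + 850/(950×190×10³) = 8.761×10⁻⁶ mm/N.
Hence P = δ_free / Σ(L/AE) = 0.6137/8.761×10⁻⁶ = 70.05 kN (compressive).
σ_{cast iron} = P / A = 70050 / 675 = 103.8 MPa.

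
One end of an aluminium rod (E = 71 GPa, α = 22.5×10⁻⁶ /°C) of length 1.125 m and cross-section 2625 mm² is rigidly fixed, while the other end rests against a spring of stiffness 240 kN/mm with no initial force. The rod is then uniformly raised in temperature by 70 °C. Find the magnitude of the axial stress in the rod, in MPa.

The unrestrained thermal change is αΔT L = 22.5×10⁻⁶ × 70 × 1125 = 1.772 mm.
With a force P in the spring, the elastic change of the rod is PL/(AE) and that of the spring is P/k; compatibility requires their sum to equal δ_free.
So P = δ_free / [L/(AE) + 1/k] = 1.772 / [ 1125/(2625×71×10³) + 1/(240×10³) ].
P = 1.772 / 1.02×10⁻⁵ = 173700 N.
σ = P/A = 173700/2625 = 66.16 MPa.

σ ≈ 66.2 MPa (compressive)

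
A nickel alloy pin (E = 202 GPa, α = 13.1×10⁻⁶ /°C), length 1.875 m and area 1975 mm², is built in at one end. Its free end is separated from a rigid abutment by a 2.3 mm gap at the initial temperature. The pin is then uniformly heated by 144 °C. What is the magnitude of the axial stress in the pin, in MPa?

Unrestrained expansion: δ_free = αΔT L = 13.1×10⁻⁶ × 144 × 1875 = 3.537 mm.
The gap closes (δ_free > 2.3 mm) and the wall then resists a further 3.537 − 2.3 = 1.237 mm of expansion.
That suppressed elongation corresponds to σ = E·Δ/L = 202×10³ × 1.237/1875 = 133.3 MPa.

σ ≈ 133 MPa (compressive)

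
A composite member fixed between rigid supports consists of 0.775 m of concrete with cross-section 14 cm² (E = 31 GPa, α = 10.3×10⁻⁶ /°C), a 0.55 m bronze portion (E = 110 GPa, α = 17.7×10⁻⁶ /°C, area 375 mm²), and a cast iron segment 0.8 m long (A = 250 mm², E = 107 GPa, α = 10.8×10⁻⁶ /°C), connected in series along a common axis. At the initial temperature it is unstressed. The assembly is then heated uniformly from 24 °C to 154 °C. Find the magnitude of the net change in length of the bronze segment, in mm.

|ΔL| ≈ 0.518 mm

If the supports were absent, the total length change would be Σ αᵢΔT Lᵢ = 10.3×10⁻⁶×130×775 + 17.7×10⁻⁶×130×550 + 10.8×10⁻⁶×130×800 = 3.426 mm.
The rigid supports impose zero overall length change; the single axial force P common to all segments must satisfy P Σ Lᵢ/(AᵢEᵢ) = δ_free.
Σ Lᵢ/(AᵢEᵢ) = 775/(1400×31×10³) + 550/(375×110×10³) + 800/(250×107×10³) = 6.11×10⁻⁵ mm/N.
So P = 3.426 / 6.11×10⁻⁵ = 56.08 kN, compressive.
For the bronze segment, free thermal change = 17.7×10⁻⁶×130×550 = 1.266 mm and elastic change from P = 56080×550/(375×110×10³) = 0.7478 mm; these oppose, so the net change is 0.518 mm (segment lengthens).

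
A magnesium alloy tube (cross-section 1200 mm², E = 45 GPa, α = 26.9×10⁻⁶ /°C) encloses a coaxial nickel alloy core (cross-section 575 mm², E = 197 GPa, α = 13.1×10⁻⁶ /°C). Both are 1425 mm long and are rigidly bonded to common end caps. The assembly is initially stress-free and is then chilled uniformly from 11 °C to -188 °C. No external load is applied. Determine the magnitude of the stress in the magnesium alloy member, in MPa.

Both members must finish at the same length. With the larger α, the magnesium alloy tends to over-contract; the plates restrain it, putting the magnesium alloy in tension and the nickel alloy in compression. With no external load the two internal forces are equal and opposite, magnitude P.
Compatibility of the two members (thermal + elastic change equal): (α₁ − α₂)ΔT = P·[1/(A₁E₁) + 1/(A₂E₂)].
|α₁ − α₂|·ΔT = 13.8×10⁻⁶ × 199 = 0.002746.
1/(A₁E₁) + 1/(A₂E₂) = 1/(1200×45×10³) + 1/(575×197×10³) = 2.735×10⁻⁸ N⁻¹.
So P = 0.002746 / 2.735×10⁻⁸ = 100.4 kN.
σ_{magnesium alloy} = P/A₁ = 100400/1200 = 83.69 MPa, tensile.

σ ≈ 83.7 MPa (tensile)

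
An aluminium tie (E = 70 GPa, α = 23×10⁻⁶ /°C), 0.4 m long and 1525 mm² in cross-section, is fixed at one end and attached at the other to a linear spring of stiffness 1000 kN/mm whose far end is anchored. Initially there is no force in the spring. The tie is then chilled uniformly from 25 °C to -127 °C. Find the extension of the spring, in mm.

δ ≈ 0.295 mm

The unrestrained thermal change is αΔT L = 23×10⁻⁶ × 152 × 400 = 1.398 mm.
Let P be the tensile force in the spring. The tie extends elastically by PL/(AE) and the spring stretches by P/k; together these equal δ_free.
P [ L/(AE) + 1/k ] = δ_free → P [ 400/(1525×70×10³) + 1/(1000×10³) ] = 1.398.
P = 1.398 / 4.747×10⁻⁶ = 294600 N.
Spring extension = P/k = 294600/(1000×10³) = 0.2946 mm.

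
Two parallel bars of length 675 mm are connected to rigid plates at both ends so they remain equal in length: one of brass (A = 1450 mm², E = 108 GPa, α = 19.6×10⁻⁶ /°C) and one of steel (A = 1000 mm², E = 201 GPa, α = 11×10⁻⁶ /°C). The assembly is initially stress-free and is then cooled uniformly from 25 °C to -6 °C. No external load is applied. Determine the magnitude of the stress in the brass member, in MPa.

The brass has the larger α, so on cooling it would change length more than the steel if both were free. The rigid plates force a common final length, so the brass is put into tension and the steel into compression, with equal and opposite forces P (no external load).
Compatibility of the two members (thermal + elastic change equal): (α₁ − α₂)ΔT = P·[1/(A₁E₁) + 1/(A₂E₂)].
|α₁ − α₂|·ΔT = 8.6×10⁻⁶ × 31 = 0.0002666.
1/(A₁E₁) + 1/(A₂E₂) = 1/(1450×108×10³) + 1/(1000×201×10³) = 1.136×10⁻⁸ N⁻¹.
So P = 0.0002666 / 1.136×10⁻⁸ = 23.47 kN.
σ_{brass} = P/A₁ = 23470/1450 = 16.18 MPa, tensile.

σ ≈ 16.2 MPa (tensile)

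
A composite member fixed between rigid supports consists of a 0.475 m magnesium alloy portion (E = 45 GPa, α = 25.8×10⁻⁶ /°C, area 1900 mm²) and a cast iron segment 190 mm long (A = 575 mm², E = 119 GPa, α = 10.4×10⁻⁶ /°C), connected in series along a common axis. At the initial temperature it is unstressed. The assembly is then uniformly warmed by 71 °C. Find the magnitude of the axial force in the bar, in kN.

Free thermal expansion of the whole bar: Σ αᵢΔT Lᵢ = 25.8×10⁻⁶×71×475 + 10.4×10⁻⁶×71×190 = 1.01 mm.
The walls prevent any net length change, so an axial force P (same in every segment) develops. Compatibility: P · Σ Lᵢ/(AᵢEᵢ) = δ_free.
The series flexibility is Σ Lᵢ/(AᵢEᵢ) = 475/(1900×45×10³) + 190/(575×119×10³) = 8.332×10⁻⁶ mm/N.
P = 1.01 / 8.332×10⁻⁶ = 121300 N = 121.3 kN, compressive.

P ≈ 121 kN (compressive)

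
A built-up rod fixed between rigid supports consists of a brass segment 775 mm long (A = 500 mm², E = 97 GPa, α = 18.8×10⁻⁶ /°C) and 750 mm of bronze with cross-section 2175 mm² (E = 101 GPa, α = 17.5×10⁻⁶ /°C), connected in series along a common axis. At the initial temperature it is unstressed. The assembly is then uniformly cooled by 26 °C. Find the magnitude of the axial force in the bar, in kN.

P ≈ 37.1 kN (tensile)

Free thermal contraction of the whole bar: Σ αᵢΔT Lᵢ = 18.8×10⁻⁶×26×775 + 17.5×10⁻⁶×26×750 = 0.7201 mm.
The rigid supports impose zero overall length change; the single axial force P common to all segments must satisfy P Σ Lᵢ/(AᵢEᵢ) = δ_free.
Σ Lᵢ/(AᵢEᵢ) = 775/(500×97×10³) + 750/(2175×101×10³) = 1.939×10⁻⁵ mm/N.
P = 0.7201 / 1.939×10⁻⁵ = 37130 N = 37.13 kN, tensile.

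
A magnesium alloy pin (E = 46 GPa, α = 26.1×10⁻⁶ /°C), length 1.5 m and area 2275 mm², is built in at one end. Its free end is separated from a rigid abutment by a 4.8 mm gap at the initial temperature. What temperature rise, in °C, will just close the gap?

ΔT ≈ 123 °C

The gap closes when αΔT L = 4.8 mm, since the pin is still unstressed at that instant.
ΔT = 4.8 / (26.1×10⁻⁶ × 1500) = 122.6 °C.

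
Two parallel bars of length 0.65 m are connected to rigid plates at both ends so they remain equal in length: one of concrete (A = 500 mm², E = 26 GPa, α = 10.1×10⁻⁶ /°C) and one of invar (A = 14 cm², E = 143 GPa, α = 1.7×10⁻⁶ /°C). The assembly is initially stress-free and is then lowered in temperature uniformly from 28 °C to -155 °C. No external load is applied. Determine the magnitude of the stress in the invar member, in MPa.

σ ≈ 13.4 MPa (compressive)

The concrete has the larger α, so on cooling it would change length more than the invar if both were free. The rigid plates force a common final length, so the concrete is put into tension and the invar into compression, with equal and opposite forces P (no external load).
Setting the final lengths equal and cancelling L: (α₁ − α₂)ΔT = P/(A₁E₁) + P/(A₂E₂).
|α₁ − α₂|·ΔT = 8.4×10⁻⁶ × 183 = 0.001537.
1/(A₁E₁) + 1/(A₂E₂) = 1/(500×26×10³) + 1/(1400×143×10³) = 8.192×10⁻⁸ N⁻¹.
P = 0.001537 / 8.192×10⁻⁸ = 18770 N = 18.77 kN.
σ_{invar} = P/A₂ = 18770/1400 = 13.4 MPa, compressive.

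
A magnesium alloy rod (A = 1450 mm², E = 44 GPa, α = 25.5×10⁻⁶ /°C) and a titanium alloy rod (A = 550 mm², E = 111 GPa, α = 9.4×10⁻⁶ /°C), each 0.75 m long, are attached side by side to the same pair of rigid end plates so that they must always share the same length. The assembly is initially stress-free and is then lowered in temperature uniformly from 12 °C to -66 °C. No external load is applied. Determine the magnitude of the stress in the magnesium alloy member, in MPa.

σ ≈ 27 MPa (tensile)

Equilibrium of a rigid end plate with no external load gives equal and opposite internal forces ±P in the two members. Since α_{magnesium alloy} > α_{titanium alloy}, cooling drives the magnesium alloy into tension and the titanium alloy into compression.
Compatibility of the two members (thermal + elastic change equal): (α₁ − α₂)ΔT = P·[1/(A₁E₁) + 1/(A₂E₂)].
|α₁ − α₂|·ΔT = 16.1×10⁻⁶ × 78 = 0.001256.
1/(A₁E₁) + 1/(A₂E₂) = 1/(1450×44×10³) + 1/(550×111×10³) = 3.205×10⁻⁸ N⁻¹.
So P = 0.001256 / 3.205×10⁻⁸ = 39.18 kN.
σ_{magnesium alloy} = P/A₁ = 39180/1450 = 27.02 MPa, tensile.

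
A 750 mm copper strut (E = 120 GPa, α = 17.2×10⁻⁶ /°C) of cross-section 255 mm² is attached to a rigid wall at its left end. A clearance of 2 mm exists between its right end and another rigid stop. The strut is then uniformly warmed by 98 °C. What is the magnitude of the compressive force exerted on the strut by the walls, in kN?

P ≈ 0 kN

Unrestrained expansion: δ_free = αΔT L = 17.2×10⁻⁶ × 98 × 750 = 1.264 mm.
Since δ_free = 1.26 mm is less than the 2 mm gap, the strut never touches the wall. No axial force develops.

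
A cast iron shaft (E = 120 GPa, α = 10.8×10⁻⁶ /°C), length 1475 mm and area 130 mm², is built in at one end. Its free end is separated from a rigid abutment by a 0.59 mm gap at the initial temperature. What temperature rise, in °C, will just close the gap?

Contact occurs when the free expansion equals the gap: αΔT L = 0.59 mm.
So ΔT = g/(αL) = 0.59/(10.8×10⁻⁶ × 1475) = 37.04 °C.

ΔT ≈ 37 °C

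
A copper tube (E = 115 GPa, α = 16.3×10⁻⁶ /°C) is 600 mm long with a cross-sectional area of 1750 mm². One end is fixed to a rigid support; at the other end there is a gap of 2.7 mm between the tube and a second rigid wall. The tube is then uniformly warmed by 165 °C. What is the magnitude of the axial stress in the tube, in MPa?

σ ≈ 0 MPa

Free thermal elongation = αΔT L = 16.3×10⁻⁶ × 165 × 600 = 1.614 mm.
Since δ_free = 1.61 mm is less than the 2.7 mm gap, the tube never touches the wall. No axial force develops.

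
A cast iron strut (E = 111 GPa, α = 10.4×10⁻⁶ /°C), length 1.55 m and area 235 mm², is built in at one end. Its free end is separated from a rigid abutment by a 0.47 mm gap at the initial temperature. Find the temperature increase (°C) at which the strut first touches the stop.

Contact occurs when the free expansion equals the gap: αΔT L = 0.47 mm.
So ΔT = g/(αL) = 0.47/(10.4×10⁻⁶ × 1550) = 29.16 °C.

ΔT ≈ 29.2 °C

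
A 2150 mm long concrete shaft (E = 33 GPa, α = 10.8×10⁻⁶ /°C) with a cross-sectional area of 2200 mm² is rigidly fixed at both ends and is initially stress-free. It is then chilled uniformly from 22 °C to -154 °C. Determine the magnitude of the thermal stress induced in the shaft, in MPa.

Because both ends are immovable the net strain is zero, and the suppressed thermal strain is αΔT = 10.8×10⁻⁶ × 176 = 1900.8×10⁻⁶.
Hence σ = E·αΔT = 33×10³ × 1900.8×10⁻⁶ = 62.73 MPa, tensile.

σ ≈ 62.7 MPa (tensile)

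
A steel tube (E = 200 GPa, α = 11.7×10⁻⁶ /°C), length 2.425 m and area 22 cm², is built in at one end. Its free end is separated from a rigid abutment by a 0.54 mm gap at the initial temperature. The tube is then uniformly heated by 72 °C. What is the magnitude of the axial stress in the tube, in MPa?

If the wall were absent the tube would grow by αΔT L = 11.7×10⁻⁶ × 72 × 2425 = 2.043 mm.
After closing the 0.54 mm clearance, 2.043 − 0.54 = 1.503 mm of expansion remains to be suppressed by the wall.
That suppressed elongation corresponds to σ = E·Δ/L = 200×10³ × 1.503/2425 = 123.9 MPa.

σ ≈ 124 MPa (compressive)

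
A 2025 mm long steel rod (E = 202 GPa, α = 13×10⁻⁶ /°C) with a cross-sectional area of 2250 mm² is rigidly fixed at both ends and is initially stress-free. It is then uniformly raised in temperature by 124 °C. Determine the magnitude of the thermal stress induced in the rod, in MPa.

σ ≈ 326 MPa (compressive)

The supports are rigid, so the total axial strain is zero. The restrained thermal strain is ε = αΔT = 13×10⁻⁶ × 124 = 1612×10⁻⁶.
The stress required to suppress this strain is σ = Eε = 202×10³ × 1612×10⁻⁶ = 325.6 MPa, compressive since the rod is trying to expand.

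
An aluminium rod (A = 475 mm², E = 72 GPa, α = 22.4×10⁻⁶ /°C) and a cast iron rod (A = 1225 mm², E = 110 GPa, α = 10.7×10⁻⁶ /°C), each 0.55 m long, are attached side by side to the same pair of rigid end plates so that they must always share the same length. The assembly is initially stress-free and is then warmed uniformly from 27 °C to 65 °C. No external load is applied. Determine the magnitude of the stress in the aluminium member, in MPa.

The aluminium has the larger α, so on heating it would change length more than the cast iron if both were free. The rigid plates force a common final length, so the aluminium is put into compression and the cast iron into tension, with equal and opposite forces P (no external load).
Equating the net (thermal + elastic) strains gives |α₁ − α₂|·ΔT = P·[1/(A₁E₁) + 1/(A₂E₂)].
|α₁ − α₂|·ΔT = 11.7×10⁻⁶ × 38 = 0.0004446.
1/(A₁E₁) + 1/(A₂E₂) = 1/(475×72×10³) + 1/(1225×110×10³) = 3.666×10⁻⁸ N⁻¹.
P = 0.0004446 / 3.666×10⁻⁸ = 12130 N = 12.13 kN.
σ_{aluminium} = P/A₁ = 12130/475 = 25.53 MPa, compressive.

σ ≈ 25.5 MPa (compressive)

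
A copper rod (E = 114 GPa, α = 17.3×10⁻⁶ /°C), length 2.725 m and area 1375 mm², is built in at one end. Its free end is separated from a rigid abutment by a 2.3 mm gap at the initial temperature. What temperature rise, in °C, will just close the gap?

ΔT ≈ 48.8 °C

Contact occurs when the free expansion equals the gap: αΔT L = 2.3 mm.
ΔT = 2.3 / (17.3×10⁻⁶ × 2725) = 48.79 °C.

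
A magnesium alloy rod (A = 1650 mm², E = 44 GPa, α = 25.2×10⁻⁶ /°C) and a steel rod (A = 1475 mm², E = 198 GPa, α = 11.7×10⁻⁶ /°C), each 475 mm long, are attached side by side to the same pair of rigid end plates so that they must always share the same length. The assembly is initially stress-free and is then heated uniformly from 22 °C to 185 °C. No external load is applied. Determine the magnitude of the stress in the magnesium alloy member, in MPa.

Equilibrium of a rigid end plate with no external load gives equal and opposite internal forces ±P in the two members. Since α_{magnesium alloy} > α_{steel}, heating drives the magnesium alloy into compression and the steel into tension.
Equating the net (thermal + elastic) strains gives |α₁ − α₂|·ΔT = P·[1/(A₁E₁) + 1/(A₂E₂)].
|α₁ − α₂|·ΔT = 13.5×10⁻⁶ × 163 = 0.0022.
1/(A₁E₁) + 1/(A₂E₂) = 1/(1650×44×10³) + 1/(1475×198×10³) = 1.72×10⁻⁸ N⁻¹.
So P = 0.0022 / 1.72×10⁻⁸ = 127.9 kN.
σ_{magnesium alloy} = P/A₁ = 127900/1650 = 77.55 MPa, compressive.

σ ≈ 77.5 MPa (compressive)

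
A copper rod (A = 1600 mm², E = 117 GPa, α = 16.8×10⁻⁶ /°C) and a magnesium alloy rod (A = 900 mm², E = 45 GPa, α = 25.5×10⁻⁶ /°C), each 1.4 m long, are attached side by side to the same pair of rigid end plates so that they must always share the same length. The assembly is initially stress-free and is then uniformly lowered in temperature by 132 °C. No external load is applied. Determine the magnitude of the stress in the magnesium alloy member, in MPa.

Both members must finish at the same length. With the larger α, the magnesium alloy tends to over-contract; the plates restrain it, putting the magnesium alloy in tension and the copper in compression. With no external load the two internal forces are equal and opposite, magnitude P.
Equating the net (thermal + elastic) strains gives |α₁ − α₂|·ΔT = P·[1/(A₁E₁) + 1/(A₂E₂)].
|α₁ − α₂|·ΔT = 8.7×10⁻⁶ × 132 = 0.001148.
1/(A₁E₁) + 1/(A₂E₂) = 1/(1600×117×10³) + 1/(900×45×10³) = 3.003×10⁻⁸ N⁻¹.
P = 0.001148 / 3.003×10⁻⁸ = 38240 N = 38.24 kN.
σ_{magnesium alloy} = P/A₂ = 38240/900 = 42.49 MPa, tensile.

σ ≈ 42.5 MPa (tensile)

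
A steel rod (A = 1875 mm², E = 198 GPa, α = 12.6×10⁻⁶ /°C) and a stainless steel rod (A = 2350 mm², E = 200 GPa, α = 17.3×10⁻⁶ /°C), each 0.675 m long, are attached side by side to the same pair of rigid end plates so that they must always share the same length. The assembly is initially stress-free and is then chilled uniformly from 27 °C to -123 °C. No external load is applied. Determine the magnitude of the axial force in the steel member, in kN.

P ≈ 146 kN (compressive in the steel)

Both members must finish at the same length. With the larger α, the stainless steel tends to over-contract; the plates restrain it, putting the stainless steel in tension and the steel in compression. With no external load the two internal forces are equal and opposite, magnitude P.
Compatibility of the two members (thermal + elastic change equal): (α₁ − α₂)ΔT = P·[1/(A₁E₁) + 1/(A₂E₂)].
|α₁ − α₂|·ΔT = 4.7×10⁻⁶ × 150 = 0.000705.
1/(A₁E₁) + 1/(A₂E₂) = 1/(1875×198×10³) + 1/(2350×200×10³) = 4.821×10⁻⁹ N⁻¹.
So P = 0.000705 / 4.821×10⁻⁹ = 146.2 kN.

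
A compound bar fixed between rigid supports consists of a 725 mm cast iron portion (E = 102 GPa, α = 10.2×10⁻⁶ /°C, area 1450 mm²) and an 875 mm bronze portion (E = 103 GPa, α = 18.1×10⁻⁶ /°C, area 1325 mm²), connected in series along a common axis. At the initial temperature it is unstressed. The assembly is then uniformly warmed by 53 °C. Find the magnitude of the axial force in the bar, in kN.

P ≈ 109 kN (compressive)

With the walls removed the bar would change length by δ_free = Σ αᵢΔT Lᵢ = 10.2×10⁻⁶×53×725 + 18.1×10⁻⁶×53×875 = 1.231 mm.
The rigid supports impose zero overall length change; the single axial force P common to all segments must satisfy P Σ Lᵢ/(AᵢEᵢ) = δ_free.
The series flexibility is Σ Lᵢ/(AᵢEᵢ) = 725/(1450×102×10³) + 875/(1325×103×10³) = 1.131×10⁻⁵ mm/N.
P = 1.231 / 1.131×10⁻⁵ = 108800 N = 108.8 kN, compressive.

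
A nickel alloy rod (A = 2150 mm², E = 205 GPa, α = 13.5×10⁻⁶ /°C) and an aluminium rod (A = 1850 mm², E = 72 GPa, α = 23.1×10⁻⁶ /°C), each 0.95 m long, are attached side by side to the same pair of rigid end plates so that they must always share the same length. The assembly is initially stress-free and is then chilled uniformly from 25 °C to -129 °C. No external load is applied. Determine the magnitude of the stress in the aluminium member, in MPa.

σ ≈ 81.7 MPa (tensile)

The aluminium has the larger α, so on cooling it would change length more than the nickel alloy if both were free. The rigid plates force a common final length, so the aluminium is put into tension and the nickel alloy into compression, with equal and opposite forces P (no external load).
Equating the net (thermal + elastic) strains gives |α₁ − α₂|·ΔT = P·[1/(A₁E₁) + 1/(A₂E₂)].
|α₁ − α₂|·ΔT = 9.6×10⁻⁶ × 154 = 0.001478.
1/(A₁E₁) + 1/(A₂E₂) = 1/(2150×205×10³) + 1/(1850×72×10³) = 9.776×10⁻⁹ N⁻¹.
So P = 0.001478 / 9.776×10⁻⁹ = 151.2 kN.
σ_{aluminium} = P/A₂ = 151200/1850 = 81.74 MPa, tensile.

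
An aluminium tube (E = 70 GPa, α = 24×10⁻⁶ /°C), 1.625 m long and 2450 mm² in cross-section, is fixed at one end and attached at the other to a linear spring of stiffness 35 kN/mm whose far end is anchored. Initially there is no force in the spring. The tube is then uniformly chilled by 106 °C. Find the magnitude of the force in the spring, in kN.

Free thermal contraction: δ_free = αΔT L = 24×10⁻⁶ × 106 × 1625 = 4.134 mm.
With a force P in the spring, the elastic change of the tube is PL/(AE) and that of the spring is P/k; compatibility requires their sum to equal δ_free.
So P = δ_free / [L/(AE) + 1/k] = 4.134 / [ 1625/(2450×70×10³) + 1/(35×10³) ].
P = 4.134 / 3.805×10⁻⁵ = 108700 N.

P ≈ 109 kN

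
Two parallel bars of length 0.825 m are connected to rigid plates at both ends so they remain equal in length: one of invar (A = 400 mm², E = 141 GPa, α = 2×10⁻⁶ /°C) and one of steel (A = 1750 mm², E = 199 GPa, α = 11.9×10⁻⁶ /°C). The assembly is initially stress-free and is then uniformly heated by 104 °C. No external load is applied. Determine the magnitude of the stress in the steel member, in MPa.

σ ≈ 28.6 MPa (compressive)

The steel has the larger α, so on heating it would change length more than the invar if both were free. The rigid plates force a common final length, so the steel is put into compression and the invar into tension, with equal and opposite forces P (no external load).
Setting the final lengths equal and cancelling L: (α₁ − α₂)ΔT = P/(A₁E₁) + P/(A₂E₂).
|α₁ − α₂|·ΔT = 9.9×10⁻⁶ × 104 = 0.00103.
1/(A₁E₁) + 1/(A₂E₂) = 1/(400×141×10³) + 1/(1750×199×10³) = 2.06×10⁻⁸ N⁻¹.
P = 0.00103 / 2.06×10⁻⁸ = 49980 N = 49.98 kN.
σ_{steel} = P/A₂ = 49980/1750 = 28.56 MPa, compressive.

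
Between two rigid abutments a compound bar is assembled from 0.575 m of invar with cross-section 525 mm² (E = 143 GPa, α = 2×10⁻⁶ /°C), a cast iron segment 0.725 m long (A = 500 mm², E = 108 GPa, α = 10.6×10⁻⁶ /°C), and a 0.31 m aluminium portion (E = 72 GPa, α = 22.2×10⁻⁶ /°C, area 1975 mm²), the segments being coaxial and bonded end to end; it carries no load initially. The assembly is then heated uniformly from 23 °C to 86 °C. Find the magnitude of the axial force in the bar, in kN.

Free thermal expansion of the whole bar: Σ αᵢΔT Lᵢ = 2×10⁻⁶×63×575 + 10.6×10⁻⁶×63×725 + 22.2×10⁻⁶×63×310 = 0.9902 mm.
The rigid supports impose zero overall length change; the single axial force P common to all segments must satisfy P Σ Lᵢ/(AᵢEᵢ) = δ_free.
The series flexibility is Σ Lᵢ/(AᵢEᵢ) = 575/(525×143×10³) + 725/(500×108×10³) + 310/(1975×72×10³) = 2.326×10⁻⁵ mm/N.
P = 0.9902 / 2.326×10⁻⁵ = 42560 N = 42.56 kN, compressive.

P ≈ 42.6 kN (compressive)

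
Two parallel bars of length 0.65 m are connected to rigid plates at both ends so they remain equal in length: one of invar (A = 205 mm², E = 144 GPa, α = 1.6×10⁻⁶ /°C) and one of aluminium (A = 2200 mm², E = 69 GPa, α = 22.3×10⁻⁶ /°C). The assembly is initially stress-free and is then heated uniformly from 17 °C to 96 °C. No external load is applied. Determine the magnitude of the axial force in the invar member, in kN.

P ≈ 40.4 kN (tensile in the invar)

Both members must finish at the same length. With the larger α, the aluminium tends to over-expand; the plates restrain it, putting the aluminium in compression and the invar in tension. With no external load the two internal forces are equal and opposite, magnitude P.
Equating the net (thermal + elastic) strains gives |α₁ − α₂|·ΔT = P·[1/(A₁E₁) + 1/(A₂E₂)].
|α₁ − α₂|·ΔT = 20.7×10⁻⁶ × 79 = 0.001635.
1/(A₁E₁) + 1/(A₂E₂) = 1/(205×144×10³) + 1/(2200×69×10³) = 4.046×10⁻⁸ N⁻¹.
P = 0.001635 / 4.046×10⁻⁸ = 40410 N = 40.41 kN.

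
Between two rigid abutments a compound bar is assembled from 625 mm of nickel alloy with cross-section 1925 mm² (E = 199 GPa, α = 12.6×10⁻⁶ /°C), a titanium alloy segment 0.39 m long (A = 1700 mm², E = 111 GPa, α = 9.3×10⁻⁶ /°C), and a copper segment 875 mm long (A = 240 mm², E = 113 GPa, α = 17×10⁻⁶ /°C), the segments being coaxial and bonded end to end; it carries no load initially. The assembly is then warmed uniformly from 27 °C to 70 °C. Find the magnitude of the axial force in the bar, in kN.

P ≈ 31.5 kN (compressive)

If the supports were absent, the total length change would be Σ αᵢΔT Lᵢ = 12.6×10⁻⁶×43×625 + 9.3×10⁻⁶×43×390 + 17×10⁻⁶×43×875 = 1.134 mm.
Since the ends are fixed, an axial force P builds up, equal in every segment, with P · Σ Lᵢ/(AᵢEᵢ) = δ_free.
Σ Lᵢ/(AᵢEᵢ) = 625/(1925×199×10³) + 390/(1700×111×10³) + 875/(240×113×10³) = 3.596×10⁻⁵ mm/N.
P = 1.134 / 3.596×10⁻⁵ = 31540 N = 31.54 kN, compressive.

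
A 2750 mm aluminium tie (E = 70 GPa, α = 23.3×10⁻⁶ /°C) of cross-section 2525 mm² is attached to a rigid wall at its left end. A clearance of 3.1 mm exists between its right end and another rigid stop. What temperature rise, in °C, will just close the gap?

ΔT ≈ 48.4 °C

Contact occurs when the free expansion equals the gap: αΔT L = 3.1 mm.
So ΔT = g/(αL) = 3.1/(23.3×10⁻⁶ × 2750) = 48.38 °C.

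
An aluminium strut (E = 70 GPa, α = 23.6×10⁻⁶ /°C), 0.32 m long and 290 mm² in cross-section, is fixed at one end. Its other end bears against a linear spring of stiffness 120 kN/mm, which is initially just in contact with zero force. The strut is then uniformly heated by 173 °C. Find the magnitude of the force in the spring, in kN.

Free thermal expansion: δ_free = αΔT L = 23.6×10⁻⁶ × 173 × 320 = 1.306 mm.
With a force P in the spring, the elastic change of the strut is PL/(AE) and that of the spring is P/k; compatibility requires their sum to equal δ_free.
P [ L/(AE) + 1/k ] = δ_free → P [ 320/(290×70×10³) + 1/(120×10³) ] = 1.306.
P = 1.306 / 2.41×10⁻⁵ = 54220 N.

P ≈ 54.2 kN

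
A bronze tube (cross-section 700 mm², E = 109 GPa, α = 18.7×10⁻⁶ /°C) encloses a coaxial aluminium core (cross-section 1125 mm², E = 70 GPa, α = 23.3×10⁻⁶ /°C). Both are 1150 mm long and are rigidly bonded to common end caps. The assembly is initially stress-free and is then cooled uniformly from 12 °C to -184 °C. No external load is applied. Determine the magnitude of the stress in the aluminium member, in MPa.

σ ≈ 31.1 MPa (tensile)

Both members must finish at the same length. With the larger α, the aluminium tends to over-contract; the plates restrain it, putting the aluminium in tension and the bronze in compression. With no external load the two internal forces are equal and opposite, magnitude P.
Equating the net (thermal + elastic) strains gives |α₁ − α₂|·ΔT = P·[1/(A₁E₁) + 1/(A₂E₂)].
|α₁ − α₂|·ΔT = 4.6×10⁻⁶ × 196 = 0.0009016.
1/(A₁E₁) + 1/(A₂E₂) = 1/(700×109×10³) + 1/(1125×70×10³) = 2.58×10⁻⁸ N⁻¹.
P = 0.0009016 / 2.58×10⁻⁸ = 34940 N = 34.94 kN.
σ_{aluminium} = P/A₂ = 34940/1125 = 31.06 MPa, tensile.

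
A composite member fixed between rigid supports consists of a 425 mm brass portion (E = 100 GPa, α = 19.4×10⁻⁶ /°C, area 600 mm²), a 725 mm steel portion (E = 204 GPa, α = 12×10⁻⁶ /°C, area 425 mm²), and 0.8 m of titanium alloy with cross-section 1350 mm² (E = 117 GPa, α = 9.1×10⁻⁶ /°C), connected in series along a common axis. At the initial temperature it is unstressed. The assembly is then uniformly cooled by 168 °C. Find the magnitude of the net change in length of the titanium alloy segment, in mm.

|ΔL| ≈ 0.218 mm

Free thermal contraction of the whole bar: Σ αᵢΔT Lᵢ = 19.4×10⁻⁶×168×425 + 12×10⁻⁶×168×725 + 9.1×10⁻⁶×168×800 = 4.07 mm.
Since the ends are fixed, an axial force P builds up, equal in every segment, with P · Σ Lᵢ/(AᵢEᵢ) = δ_free.
Σ Lᵢ/(AᵢEᵢ) = 425/(600×100×10³) + 725/(425×204×10³) + 800/(1350×117×10³) = 2.051×10⁻⁵ mm/N.
P = 4.07 / 2.051×10⁻⁵ = 198400 N = 198.4 kN, tensile.
For the titanium alloy segment, free thermal change = 9.1×10⁻⁶×168×800 = 1.223 mm and elastic change from P = 198400×800/(1350×117×10³) = 1.005 mm; these oppose, so the net change is 0.218 mm (segment shortens).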